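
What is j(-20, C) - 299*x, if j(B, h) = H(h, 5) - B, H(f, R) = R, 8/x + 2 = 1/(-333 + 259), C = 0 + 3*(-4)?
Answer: 180733/149 ≈ 1213.0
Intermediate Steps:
C = -12 (C = 0 - 12 = -12)
x = -592/149 (x = 8/(-2 + 1/(-333 + 259)) = 8/(-2 + 1/(-74)) = 8/(-2 - 1/74) = 8/(-149/74) = 8*(-74/149) = -592/149 ≈ -3.9732)
j(B, h) = 5 - B
j(-20, C) - 299*x = (5 - 1*(-20)) - 299*(-592/149) = (5 + 20) + 177008/149 = 25 + 177008/149 = 180733/149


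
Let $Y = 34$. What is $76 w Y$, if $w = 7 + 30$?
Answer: $95608$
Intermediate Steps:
$w = 37$
$76 w Y = 76 \cdot 37 \cdot 34 = 2812 \cdot 34 = 95608$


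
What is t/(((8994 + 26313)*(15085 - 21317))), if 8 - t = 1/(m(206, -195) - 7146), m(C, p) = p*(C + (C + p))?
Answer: -395689/10883063292264 ≈ -3.6358e-8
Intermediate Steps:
m(C, p) = p*(p + 2*C)
t = 395689/49461 (t = 8 - 1/(-195*(-195 + 2*206) - 7146) = 8 - 1/(-195*(-195 + 412) - 7146) = 8 - 1/(-195*217 - 7146) = 8 - 1/(-42315 - 7146) = 8 - 1/(-49461) = 8 - 1*(-1/49461) = 8 + 1/49461 = 395689/49461 ≈ 8.0000)
t/(((8994 + 26313)*(15085 - 21317))) = 395689/(49461*(((8994 + 26313)*(15085 - 21317)))) = 395689/(49461*((35307*(-6232)))) = (395689/49461)/(-220033224) = (395689/49461)*(-1/220033224) = -395689/10883063292264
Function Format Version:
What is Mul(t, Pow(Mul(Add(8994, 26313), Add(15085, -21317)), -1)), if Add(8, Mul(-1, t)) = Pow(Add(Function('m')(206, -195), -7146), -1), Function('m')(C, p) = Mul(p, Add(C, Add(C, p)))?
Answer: Rational(-395689, 10883063292264) ≈ -3.6358e-8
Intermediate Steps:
Function('m')(C, p) = Mul(p, Add(p, Mul(2, C)))
t = Rational(395689, 49461) (t = Add(8, Mul(-1, Pow(Add(Mul(-195, Add(-195, Mul(2, 206))), -7146), -1))) = Add(8, Mul(-1, Pow(Add(Mul(-195, Add(-195, 412)), -7146), -1))) = Add(8, Mul(-1, Pow(Add(Mul(-195, 217), -7146), -1))) = Add(8, Mul(-1, Pow(Add(-42315, -7146), -1))) = Add(8, Mul(-1, Pow(-49461, -1))) = Add(8, Mul(-1, Rational(-1, 49461))) = Add(8, Rational(1, 49461)) = Rational(395689, 49461) ≈ 8.0000)
Mul(t, Pow(Mul(Add(8994, 26313), Add(15085, -21317)), -1)) = Mul(Rational(395689, 49461), Pow(Mul(Add(8994, 26313), Add(15085, -21317)), -1)) = Mul(Rational(395689, 49461), Pow(Mul(35307, -6232), -1)) = Mul(Rational(395689, 49461), Pow(-220033224, -1)) = Mul(Rational(395689, 49461), Rational(-1, 220033224)) = Rational(-395689, 10883063292264)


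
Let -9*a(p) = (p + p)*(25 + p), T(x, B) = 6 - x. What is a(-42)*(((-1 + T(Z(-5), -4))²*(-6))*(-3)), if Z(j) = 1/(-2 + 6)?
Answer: -128877/2 ≈ -64439.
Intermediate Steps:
Z(j) = ¼ (Z(j) = 1/4 = ¼)
a(p) = -2*p*(25 + p)/9 (a(p) = -(p + p)*(25 + p)/9 = -2*p*(25 + p)/9)
a(-42)*(((-1 + T(Z(-5), -4))²*(-6))*(-3)) = (-2/9*(-42)*(25 - 42))*(((-1 + (6 - 1*¼))²*(-6))*(-3)) = (-2/9*(-42)*(-17))*(((-1 + (6 - ¼))²*(-6))*(-3)) = -476*(-1 + 23/4)²*(-6)*(-3)/3 = -476*(19/4)²*(-6)*(-3)/3 = -476*(361/16)*(-6)*(-3)/3 = -(-42959)*(-3)/2 = -476/3*3249/8 = -128877/2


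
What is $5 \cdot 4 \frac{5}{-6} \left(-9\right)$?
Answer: $150$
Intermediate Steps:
$5 \cdot 4 \frac{5}{-6} \left(-9\right) = 20 \cdot 5 \left(- \frac{1}{6}\right) \left(-9\right) = 20 \left(- \frac{5}{6}\right) \left(-9\right) = \left(- \frac{50}{3}\right) \left(-9\right) = 150$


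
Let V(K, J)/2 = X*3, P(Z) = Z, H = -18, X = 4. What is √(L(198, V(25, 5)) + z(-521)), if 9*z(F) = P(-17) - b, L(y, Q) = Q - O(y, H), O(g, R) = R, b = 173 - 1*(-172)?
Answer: 4/3 ≈ 1.3333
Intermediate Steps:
V(K, J) = 24 (V(K, J) = 2*(4*3) = 2*12 = 24)
b = 345 (b = 173 + 172 = 345)
L(y, Q) = 18 + Q (L(y, Q) = Q - 1*(-18) = Q + 18 = 18 + Q)
z(F) = -362/9 (z(F) = (-17 - 1*345)/9 = (-17 - 345)/9 = (⅑)*(-362) = -362/9)
√(L(198, V(25, 5)) + z(-521)) = √((18 + 24) - 362/9) = √(42 - 362/9) = √(16/9) = 4/3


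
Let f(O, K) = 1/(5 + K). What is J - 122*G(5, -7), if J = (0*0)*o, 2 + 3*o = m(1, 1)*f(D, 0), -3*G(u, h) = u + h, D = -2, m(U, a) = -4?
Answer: -244/3 ≈ -81.333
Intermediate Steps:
G(u, h) = -h/3 - u/3 (G(u, h) = -(u + h)/3 = -(h + u)/3 = -h/3 - u/3)
o = -14/15 (o = -⅔ + (-4/(5 + 0))/3 = -⅔ + (-4/5)/3 = -⅔ + (-4*⅕)/3 = -⅔ + (⅓)*(-⅘) = -⅔ - 4/15 = -14/15 ≈ -0.93333)
J = 0 (J = (0*0)*(-14/15) = 0*(-14/15) = 0)
J - 122*G(5, -7) = 0 - 122*(-⅓*(-7) - ⅓*5) = 0 - 122*(7/3 - 5/3) = 0 - 122*⅔ = 0 - 244/3 = -244/3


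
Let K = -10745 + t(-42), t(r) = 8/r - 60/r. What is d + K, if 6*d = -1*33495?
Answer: -685703/42 ≈ -16326.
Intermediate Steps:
t(r) = -52/r
d = -11165/2 (d = (-1*33495)/6 = (1/6)*(-33495) = -11165/2 ≈ -5582.5)
K = -225619/21 (K = -10745 - 52/(-42) = -10745 - 52*(-1/42) = -10745 + 26/21 = -225619/21 ≈ -10744.)
d + K = -11165/2 - 225619/21 = -685703/42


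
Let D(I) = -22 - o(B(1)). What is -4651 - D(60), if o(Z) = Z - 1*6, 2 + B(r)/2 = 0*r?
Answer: -4639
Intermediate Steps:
B(r) = -4 (B(r) = -4 + 2*(0*r) = -4 + 2*0 = -4 + 0 = -4)
o(Z) = -6 + Z (o(Z) = Z - 6 = -6 + Z)
D(I) = -12 (D(I) = -22 - (-6 - 4) = -22 - 1*(-10) = -22 + 10 = -12)
-4651 - D(60) = -4651 - 1*(-12) = -4651 + 12 = -4639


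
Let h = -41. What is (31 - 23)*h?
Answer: -328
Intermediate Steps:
(31 - 23)*h = (31 - 23)*(-41) = 8*(-41) = -328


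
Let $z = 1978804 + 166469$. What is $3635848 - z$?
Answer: $1490575$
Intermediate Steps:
$z = 2145273$
$3635848 - z = 3635848 - 2145273 = 1490575$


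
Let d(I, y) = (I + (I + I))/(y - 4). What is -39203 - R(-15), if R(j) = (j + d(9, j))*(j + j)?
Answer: -754217/19 ≈ -39696.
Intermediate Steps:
d(I, y) = 3*I/(-4 + y) (d(I, y) = (I + 2*I)/(-4 + y) = (3*I)/(-4 + y) = 3*I/(-4 + y))
R(j) = 2*j*(j + 27/(-4 + j)) (R(j) = (j + 3*9/(-4 + j))*(j + j) = (j + 27/(-4 + j))*(2*j) = 2*j*(j + 27/(-4 + j)))
-39203 - R(-15) = -39203 - 2*(-15)*(27 - 15*(-4 - 15))/(-4 - 15) = -39203 - 2*(-15)*(27 - 15*(-19))/(-19) = -39203 - 2*(-15)*(-1)*(27 + 285)/19 = -39203 - 2*(-15)*(-1)*312/19 = -39203 - 1*9360/19 = -39203 - 9360/19 = -754217/19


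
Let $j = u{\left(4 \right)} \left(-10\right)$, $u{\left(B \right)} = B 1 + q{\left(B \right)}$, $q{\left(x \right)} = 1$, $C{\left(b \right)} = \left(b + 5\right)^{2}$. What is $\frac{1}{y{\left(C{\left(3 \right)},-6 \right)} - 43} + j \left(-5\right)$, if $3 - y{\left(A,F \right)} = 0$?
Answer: $\frac{9999}{40} \approx 249.98$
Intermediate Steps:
$C{\left(b \right)} = \left(5 + b\right)^{2}$
$u{\left(B \right)} = 1 + B$ ($u{\left(B \right)} = B 1 + 1 = B + 1 = 1 + B$)
$y{\left(A,F \right)} = 3$ ($y{\left(A,F \right)} = 3 - 0 = 3 + 0 = 3$)
$j = -50$ ($j = \left(1 + 4\right) \left(-10\right) = 5 \left(-10\right) = -50$)
$\frac{1}{y{\left(C{\left(3 \right)},-6 \right)} - 43} + j \left(-5\right) = \frac{1}{3 - 43} - -250 = \frac{1}{-40} + 250 = - \frac{1}{40} + 250 = \frac{9999}{40}$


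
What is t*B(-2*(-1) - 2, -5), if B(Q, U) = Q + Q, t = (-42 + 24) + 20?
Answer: 0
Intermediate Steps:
t = 2 (t = -18 + 20 = 2)
B(Q, U) = 2*Q
t*B(-2*(-1) - 2, -5) = 2*(2*(-2*(-1) - 2)) = 2*(2*(2 - 2)) = 2*(2*0) = 2*0 = 0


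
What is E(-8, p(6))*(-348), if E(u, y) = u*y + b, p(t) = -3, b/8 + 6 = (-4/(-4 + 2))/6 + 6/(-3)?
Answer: 12992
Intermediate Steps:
b = -184/3 (b = -48 + 8*((-4/(-4 + 2))/6 + 6/(-3)) = -48 + 8*((-4/(-2))*(⅙) + 6*(-⅓)) = -48 + 8*(-½*(-4)*(⅙) - 2) = -48 + 8*(2*(⅙) - 2) = -48 + 8*(⅓ - 2) = -48 + 8*(-5/3) = -48 - 40/3 = -184/3 ≈ -61.333)
E(u, y) = -184/3 + u*y (E(u, y) = u*y - 184/3 = -184/3 + u*y)
E(-8, p(6))*(-348) = (-184/3 - 8*(-3))*(-348) = (-184/3 + 24)*(-348) = -112/3*(-348) = 12992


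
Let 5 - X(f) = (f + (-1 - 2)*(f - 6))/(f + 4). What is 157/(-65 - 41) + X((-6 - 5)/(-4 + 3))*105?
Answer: 58461/106 ≈ 551.52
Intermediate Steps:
X(f) = 5 - (18 - 2*f)/(4 + f) (X(f) = 5 - (f + (-1 - 2)*(f - 6))/(f + 4) = 5 - (f - 3*(-6 + f))/(4 + f) = 5 - (f + (18 - 3*f))/(4 + f) = 5 - (18 - 2*f)/(4 + f))
157/(-65 - 41) + X((-6 - 5)/(-4 + 3))*105 = 157/(-65 - 41) + ((2 + 7*((-6 - 5)/(-4 + 3)))/(4 + (-6 - 5)/(-4 + 3)))*105 = 157/(-106) + ((2 + 7*(-11/(-1)))/(4 - 11/(-1)))*105 = 157*(-1/106) + ((2 + 7*(-11*(-1)))/(4 - 11*(-1)))*105 = -157/106 + ((2 + 7*11)/(4 + 11))*105 = -157/106 + ((2 + 77)/15)*105 = -157/106 + ((1/15)*79)*105 = -157/106 + (79/15)*105 = -157/106 + 553 = 58461/106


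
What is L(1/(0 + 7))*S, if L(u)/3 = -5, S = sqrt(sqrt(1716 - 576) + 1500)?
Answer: -15*sqrt(1500 + 2*sqrt(285)) ≈ -587.45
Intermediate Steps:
S = sqrt(1500 + 2*sqrt(285)) (S = sqrt(sqrt(1140) + 1500) = sqrt(2*sqrt(285) + 1500) = sqrt(1500 + 2*sqrt(285)) ≈ 39.163)
L(u) = -15 (L(u) = 3*(-5) = -15)
L(1/(0 + 7))*S = -15*sqrt(1500 + 2*sqrt(285))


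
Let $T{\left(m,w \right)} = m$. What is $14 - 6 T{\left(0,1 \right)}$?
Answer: $14$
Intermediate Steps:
$14 - 6 T{\left(0,1 \right)} = 14 - 0 = 14 + 0 = 14$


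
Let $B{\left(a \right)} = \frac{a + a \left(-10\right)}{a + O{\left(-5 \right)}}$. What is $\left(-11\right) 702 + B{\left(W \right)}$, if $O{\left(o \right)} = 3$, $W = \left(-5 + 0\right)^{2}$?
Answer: $- \frac{216441}{28} \approx -7730.0$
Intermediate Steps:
$W = 25$ ($W = \left(-5\right)^{2} = 25$)
$B{\left(a \right)} = - \frac{9 a}{3 + a}$ ($B{\left(a \right)} = \frac{a + a \left(-10\right)}{a + 3} = \frac{a - 10 a}{3 + a} = \frac{\left(-9\right) a}{3 + a} = - \frac{9 a}{3 + a}$)
$\left(-11\right) 702 + B{\left(W \right)} = \left(-11\right) 702 - \frac{225}{3 + 25} = -7722 - \frac{225}{28} = - \frac{216441}{28}$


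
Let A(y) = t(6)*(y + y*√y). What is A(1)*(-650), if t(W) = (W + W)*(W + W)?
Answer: -187200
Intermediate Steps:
t(W) = 4*W² (t(W) = (2*W)*(2*W) = 4*W²)
A(y) = 144*y + 144*y^(3/2) (A(y) = (4*6²)*(y + y*√y) = (4*36)*(y + y^(3/2)) = 144*(y + y^(3/2)) = 144*y + 144*y^(3/2))
A(1)*(-650) = (144*1 + 144*1^(3/2))*(-650) = (144 + 144*1)*(-650) = (144 + 144)*(-650) = 288*(-650) = -187200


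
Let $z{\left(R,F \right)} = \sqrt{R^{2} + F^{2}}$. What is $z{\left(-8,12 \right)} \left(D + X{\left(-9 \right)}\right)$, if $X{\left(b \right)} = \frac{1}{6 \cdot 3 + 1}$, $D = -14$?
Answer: $- \frac{1060 \sqrt{13}}{19} \approx -201.15$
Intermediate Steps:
$z{\left(R,F \right)} = \sqrt{F^{2} + R^{2}}$
$X{\left(b \right)} = \frac{1}{19}$ ($X{\left(b \right)} = \frac{1}{18 + 1} = \frac{1}{19}$)
$z{\left(-8,12 \right)} \left(D + X{\left(-9 \right)}\right) = \sqrt{12^{2} + \left(-8\right)^{2}} \left(-14 + \frac{1}{19}\right) = \sqrt{144 + 64} \left(- \frac{265}{19}\right) = \sqrt{208} \left(- \frac{265}{19}\right) = 4 \sqrt{13} \left(- \frac{265}{19}\right) = - \frac{1060 \sqrt{13}}{19}$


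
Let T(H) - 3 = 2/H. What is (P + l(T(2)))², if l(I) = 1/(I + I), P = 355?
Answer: 8071281/64 ≈ 1.2611e+5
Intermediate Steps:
T(H) = 3 + 2/H
l(I) = 1/(2*I)
(P + l(T(2)))² = (355 + 1/(2*(3 + 2/2)))² = (355 + 1/(2*(3 + 2*(½))))² = (355 + 1/(2*(3 + 1)))² = (355 + (½)/4)² = (355 + (½)*(¼))² = (355 + ⅛)² = (2841/8)² = 8071281/64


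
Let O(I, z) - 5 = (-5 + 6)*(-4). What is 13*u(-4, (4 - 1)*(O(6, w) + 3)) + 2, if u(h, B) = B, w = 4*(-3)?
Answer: 158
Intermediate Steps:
w = -12
O(I, z) = 1 (O(I, z) = 5 + (-5 + 6)*(-4) = 5 + 1*(-4) = 5 - 4 = 1)
13*u(-4, (4 - 1)*(O(6, w) + 3)) + 2 = 13*((4 - 1)*(1 + 3)) + 2 = 13*(3*4) + 2 = 13*12 + 2 = 156 + 2 = 158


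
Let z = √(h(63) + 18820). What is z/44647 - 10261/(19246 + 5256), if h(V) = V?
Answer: -10261/24502 + √18883/44647 ≈ -0.41570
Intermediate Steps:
z = √18883 (z = √(63 + 18820) = √18883 ≈ 137.42)
z/44647 - 10261/(19246 + 5256) = √18883/44647 - 10261/(19246 + 5256) = √18883*(1/44647) - 10261/24502 = √18883/44647 - 10261*1/24502 = √18883/44647 - 10261/24502 = -10261/24502 + √18883/44647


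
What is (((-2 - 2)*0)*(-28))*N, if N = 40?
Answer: 0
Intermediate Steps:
(((-2 - 2)*0)*(-28))*N = (((-2 - 2)*0)*(-28))*40 = (-4*0*(-28))*40 = (0*(-28))*40 = 0*40 = 0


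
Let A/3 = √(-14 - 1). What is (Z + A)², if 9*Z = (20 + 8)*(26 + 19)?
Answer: 19465 + 840*I*√15 ≈ 19465.0 + 3253.3*I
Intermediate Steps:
A = 3*I*√15 (A = 3*√(-14 - 1) = 3*√(-15) = 3*(I*√15) = 3*I*√15 ≈ 11.619*I)
Z = 140 (Z = ((20 + 8)*(26 + 19))/9 = (28*45)/9 = (⅑)*1260 = 140)
(Z + A)² = (140 + 3*I*√15)²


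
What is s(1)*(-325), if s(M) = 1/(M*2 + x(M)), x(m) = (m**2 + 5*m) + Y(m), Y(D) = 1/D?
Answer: -325/9 ≈ -36.111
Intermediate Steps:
x(m) = 1/m + m**2 + 5*m (x(m) = (m**2 + 5*m) + 1/m = 1/m + m**2 + 5*m)
s(M) = 1/(2*M + (1 + M**2*(5 + M))/M) (s(M) = 1/(M*2 + (1 + M**2*(5 + M))/M) = 1/(2*M + (1 + M**2*(5 + M))/M))
s(1)*(-325) = (1/(1 + 1**3 + 7*1**2))*(-325) = (1/(1 + 1 + 7*1))*(-325) = (1/(1 + 1 + 7))*(-325) = (1/9)*(-325) = -325/9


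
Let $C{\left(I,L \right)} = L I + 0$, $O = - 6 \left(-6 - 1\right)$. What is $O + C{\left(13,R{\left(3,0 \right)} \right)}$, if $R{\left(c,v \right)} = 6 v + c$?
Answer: $81$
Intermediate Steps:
$O = 42$ ($O = \left(-6\right) \left(-7\right) = 42$)
$R{\left(c,v \right)} = c + 6 v$
$C{\left(I,L \right)} = I L$ ($C{\left(I,L \right)} = I L + 0 = I L$)
$O + C{\left(13,R{\left(3,0 \right)} \right)} = 42 + 13 \left(3 + 6 \cdot 0\right) = 42 + 13 \left(3 + 0\right) = 42 + 13 \cdot 3 = 42 + 39 = 81$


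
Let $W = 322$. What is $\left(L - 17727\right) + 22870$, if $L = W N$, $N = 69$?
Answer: $27361$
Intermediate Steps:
$L = 22218$ ($L = 322 \cdot 69 = 22218$)
$\left(L - 17727\right) + 22870 = \left(22218 - 17727\right) + 22870 = 4491 + 22870 = 27361$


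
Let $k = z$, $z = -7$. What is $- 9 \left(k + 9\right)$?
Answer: $-18$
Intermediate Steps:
$k = -7$
$- 9 \left(k + 9\right) = - 9 \left(-7 + 9\right) = \left(-9\right) 2 = -18$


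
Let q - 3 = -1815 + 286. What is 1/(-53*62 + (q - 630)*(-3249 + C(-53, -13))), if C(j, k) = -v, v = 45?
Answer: 1/7098578 ≈ 1.4087e-7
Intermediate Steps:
q = -1526 (q = 3 + (-1815 + 286) = 3 - 1529 = -1526)
C(j, k) = -45 (C(j, k) = -1*45 = -45)
1/(-53*62 + (q - 630)*(-3249 + C(-53, -13))) = 1/(-53*62 + (-1526 - 630)*(-3249 - 45)) = 1/(-3286 - 2156*(-3294)) = 1/(-3286 + 7101864) = 1/7098578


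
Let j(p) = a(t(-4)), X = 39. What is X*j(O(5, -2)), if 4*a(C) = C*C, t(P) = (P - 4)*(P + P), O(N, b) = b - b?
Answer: 39936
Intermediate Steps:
O(N, b) = 0
t(P) = 2*P*(-4 + P) (t(P) = (-4 + P)*(2*P) = 2*P*(-4 + P))
a(C) = C²/4 (a(C) = (C*C)/4 = C²/4)
j(p) = 1024 (j(p) = (2*(-4)*(-4 - 4))²/4 = (2*(-4)*(-8))²/4 = (¼)*64² = (¼)*4096 = 1024)
X*j(O(5, -2)) = 39*1024 = 39936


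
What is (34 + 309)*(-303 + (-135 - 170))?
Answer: -208544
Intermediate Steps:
(34 + 309)*(-303 + (-135 - 170)) = 343*(-303 - 305) = 343*(-608) = -208544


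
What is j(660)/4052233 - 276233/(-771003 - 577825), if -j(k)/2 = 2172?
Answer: 1113501169457/5465765332924 ≈ 0.20372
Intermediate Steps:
j(k) = -4344 (j(k) = -2*2172 = -4344)
j(660)/4052233 - 276233/(-771003 - 577825) = -4344/4052233 - 276233/(-771003 - 577825) = -4344*1/4052233 - 276233/(-1348828) = -4344/4052233 - 276233*(-1/1348828) = -4344/4052233 + 276233/1348828 = 1113501169457/5465765332924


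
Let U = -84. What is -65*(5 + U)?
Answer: 5135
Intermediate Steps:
-65*(5 + U) = -65*(5 - 84) = -65*(-79) = 5135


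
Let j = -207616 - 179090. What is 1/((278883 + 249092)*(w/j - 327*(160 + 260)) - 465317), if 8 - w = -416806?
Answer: -64451/4673543155052742 ≈ -1.3791e-11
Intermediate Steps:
w = 416814 (w = 8 - 1*(-416806) = 8 + 416806 = 416814)
j = -386706
1/((278883 + 249092)*(w/j - 327*(160 + 260)) - 465317) = 1/((278883 + 249092)*(416814/(-386706) - 327*(160 + 260)) - 465317) = 1/(527975*(416814*(-1/386706) - 327*420) - 465317) = 1/(527975*(-69469/64451 - 137340) - 465317) = 1/(527975*(-8851769809/64451) - 465317) = 1/(-4673513164906775/64451 - 465317) = 1/(-4673543155052742/64451) = -64451/4673543155052742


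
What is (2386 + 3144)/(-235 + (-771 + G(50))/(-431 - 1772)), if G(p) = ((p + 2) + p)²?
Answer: -870185/37667 ≈ -23.102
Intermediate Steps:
G(p) = (2 + 2*p)² (G(p) = ((2 + p) + p)² = (2 + 2*p)²)
(2386 + 3144)/(-235 + (-771 + G(50))/(-431 - 1772)) = (2386 + 3144)/(-235 + (-771 + 4*(1 + 50)²)/(-431 - 1772)) = 5530/(-235 + (-771 + 4*51²)/(-2203)) = 5530/(-235 + (-771 + 4*2601)*(-1/2203)) = 5530/(-235 + (-771 + 10404)*(-1/2203)) = 5530/(-235 + 9633*(-1/2203)) = 5530/(-235 - 9633/2203) = 5530/(-527338/2203) = 5530*(-2203/527338) = -870185/37667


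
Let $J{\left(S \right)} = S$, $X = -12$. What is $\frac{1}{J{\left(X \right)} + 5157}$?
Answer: $\frac{1}{5145} \approx 0.00019436$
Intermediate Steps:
$\frac{1}{J{\left(X \right)} + 5157} = \frac{1}{-12 + 5157} = \frac{1}{5145}$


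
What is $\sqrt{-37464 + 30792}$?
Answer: $4 i \sqrt{417} \approx 81.682 i$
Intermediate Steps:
$\sqrt{-37464 + 30792} = \sqrt{-6672} = 4 i \sqrt{417}$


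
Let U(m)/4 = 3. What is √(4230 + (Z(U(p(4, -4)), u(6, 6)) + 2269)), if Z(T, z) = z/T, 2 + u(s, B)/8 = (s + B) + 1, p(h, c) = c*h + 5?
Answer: √58557/3 ≈ 80.662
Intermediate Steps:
p(h, c) = 5 + c*h
U(m) = 12 (U(m) = 4*3 = 12)
u(s, B) = -8 + 8*B + 8*s (u(s, B) = -16 + 8*((s + B) + 1) = -16 + 8*((B + s) + 1) = -16 + 8*(1 + B + s) = -16 + (8 + 8*B + 8*s) = -8 + 8*B + 8*s)
Z(T, z) = z/T
√(4230 + (Z(U(p(4, -4)), u(6, 6)) + 2269)) = √(4230 + ((-8 + 8*6 + 8*6)/12 + 2269)) = √(4230 + ((-8 + 48 + 48)*(1/12) + 2269)) = √(4230 + (88*(1/12) + 2269)) = √(4230 + (22/3 + 2269)) = √(4230 + 6829/3) = √(19519/3) = √58557/3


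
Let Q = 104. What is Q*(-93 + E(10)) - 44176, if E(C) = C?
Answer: -52808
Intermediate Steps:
Q*(-93 + E(10)) - 44176 = 104*(-93 + 10) - 44176 = 104*(-83) - 44176 = -8632 - 44176 = -52808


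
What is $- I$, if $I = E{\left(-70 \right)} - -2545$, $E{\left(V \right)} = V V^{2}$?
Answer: $340455$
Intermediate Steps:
$E{\left(V \right)} = V^{3}$
$I = -340455$ ($I = \left(-70\right)^{3} - -2545 = -343000 + 2545 = -340455$)
$- I = \left(-1\right) \left(-340455\right) = 340455$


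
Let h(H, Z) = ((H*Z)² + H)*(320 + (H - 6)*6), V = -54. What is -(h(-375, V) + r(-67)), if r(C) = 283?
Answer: 806182137467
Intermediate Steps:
h(H, Z) = (284 + 6*H)*(H + H²*Z²) (h(H, Z) = (H²*Z² + H)*(320 + (-6 + H)*6) = (H + H²*Z²)*(320 + (-36 + 6*H)) = (H + H²*Z²)*(284 + 6*H) = (284 + 6*H)*(H + H²*Z²))
-(h(-375, V) + r(-67)) = -(2*(-375)*(142 + 3*(-375) + 3*(-375)²*(-54)² + 142*(-375)*(-54)²) + 283) = -(2*(-375)*(142 - 1125 + 3*140625*2916 + 142*(-375)*2916) + 283) = -(2*(-375)*(142 - 1125 + 1230187500 - 155277000) + 283) = -(2*(-375)*1074909517 + 283) = -(-806182137750 + 283) = -1*(-806182137467) = 806182137467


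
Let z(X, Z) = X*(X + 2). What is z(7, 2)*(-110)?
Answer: -6930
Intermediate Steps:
z(X, Z) = X*(2 + X)
z(7, 2)*(-110) = (7*(2 + 7))*(-110) = (7*9)*(-110) = 63*(-110) = -6930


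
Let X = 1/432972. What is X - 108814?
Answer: -47113415207/432972 ≈ -1.0881e+5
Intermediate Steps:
X = 1/432972 ≈ 2.3096e-6
X - 108814 = 1/432972 - 108814 = -47113415207/432972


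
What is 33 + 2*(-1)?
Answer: 31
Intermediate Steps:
33 + 2*(-1) = 33 - 2 = 31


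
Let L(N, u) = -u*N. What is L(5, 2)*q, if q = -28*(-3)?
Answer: -840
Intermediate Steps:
q = 84
L(N, u) = -N*u
L(5, 2)*q = -1*5*2*84 = -10*84 = -840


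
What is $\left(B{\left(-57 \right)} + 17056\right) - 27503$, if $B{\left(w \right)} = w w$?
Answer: $-7198$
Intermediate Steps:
$B{\left(w \right)} = w^{2}$
$\left(B{\left(-57 \right)} + 17056\right) - 27503 = \left(\left(-57\right)^{2} + 17056\right) - 27503 = \left(3249 + 17056\right) - 27503 = 20305 - 27503 = -7198$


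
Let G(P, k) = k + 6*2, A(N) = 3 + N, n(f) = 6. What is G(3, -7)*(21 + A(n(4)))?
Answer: 150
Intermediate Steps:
G(P, k) = 12 + k (G(P, k) = k + 12 = 12 + k)
G(3, -7)*(21 + A(n(4))) = (12 - 7)*(21 + (3 + 6)) = 5*(21 + 9) = 5*30 = 150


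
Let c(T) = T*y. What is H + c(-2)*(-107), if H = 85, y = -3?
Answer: -557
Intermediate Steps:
c(T) = -3*T (c(T) = T*(-3) = -3*T)
H + c(-2)*(-107) = 85 - 3*(-2)*(-107) = 85 + 6*(-107) = 85 - 642 = -557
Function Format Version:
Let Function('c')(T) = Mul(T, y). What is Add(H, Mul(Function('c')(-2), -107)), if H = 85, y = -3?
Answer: -557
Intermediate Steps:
Function('c')(T) = Mul(-3, T) (Function('c')(T) = Mul(T, -3) = Mul(-3, T))
Add(H, Mul(Function('c')(-2), -107)) = Add(85, Mul(Mul(-3, -2), -107)) = Add(85, Mul(6, -107)) = Add(85, -642) = -557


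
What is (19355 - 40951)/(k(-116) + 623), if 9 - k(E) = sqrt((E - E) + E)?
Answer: -3412168/99885 - 10798*I*sqrt(29)/99885 ≈ -34.161 - 0.58216*I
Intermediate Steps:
k(E) = 9 - sqrt(E) (k(E) = 9 - sqrt((E - E) + E) = 9 - sqrt(0 + E) = 9 - sqrt(E))
(19355 - 40951)/(k(-116) + 623) = (19355 - 40951)/((9 - sqrt(-116)) + 623) = -21596/((9 - 2*I*sqrt(29)) + 623) = -21596/(632 - 2*I*sqrt(29))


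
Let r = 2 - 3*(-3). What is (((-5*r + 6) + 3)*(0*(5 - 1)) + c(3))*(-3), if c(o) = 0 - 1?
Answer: 3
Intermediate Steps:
c(o) = -1
r = 11 (r = 2 + 9 = 11)
(((-5*r + 6) + 3)*(0*(5 - 1)) + c(3))*(-3) = (((-5*11 + 6) + 3)*(0*(5 - 1)) - 1)*(-3) = (((-55 + 6) + 3)*(0*4) - 1)*(-3) = ((-49 + 3)*0 - 1)*(-3) = (-46*0 - 1)*(-3) = (0 - 1)*(-3) = -1*(-3) = 3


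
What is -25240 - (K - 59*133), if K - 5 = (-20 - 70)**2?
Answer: -25498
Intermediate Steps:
K = 8105 (K = 5 + (-20 - 70)**2 = 5 + (-90)**2 = 5 + 8100 = 8105)
-25240 - (K - 59*133) = -25240 - (8105 - 59*133) = -25240 - (8105 - 1*7847) = -25240 - (8105 - 7847) = -25240 - 1*258 = -25240 - 258 = -25498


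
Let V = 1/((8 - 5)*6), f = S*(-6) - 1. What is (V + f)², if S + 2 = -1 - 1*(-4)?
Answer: 15625/324 ≈ 48.225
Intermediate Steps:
S = 1 (S = -2 + (-1 - 1*(-4)) = -2 + (-1 + 4) = -2 + 3 = 1)
f = -7 (f = 1*(-6) - 1 = -6 - 1 = -7)
V = 1/18 (V = 1/(3*6) = 1/18 ≈ 0.055556)
(V + f)² = (1/18 - 7)² = (-125/18)² = 15625/324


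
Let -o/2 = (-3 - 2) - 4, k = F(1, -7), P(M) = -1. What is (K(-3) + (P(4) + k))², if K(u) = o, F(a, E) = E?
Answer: 100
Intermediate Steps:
k = -7
o = 18 (o = -2*((-3 - 2) - 4) = -2*(-5 - 4) = -2*(-9) = 18)
K(u) = 18
(K(-3) + (P(4) + k))² = (18 + (-1 - 7))² = (18 - 8)² = 10² = 100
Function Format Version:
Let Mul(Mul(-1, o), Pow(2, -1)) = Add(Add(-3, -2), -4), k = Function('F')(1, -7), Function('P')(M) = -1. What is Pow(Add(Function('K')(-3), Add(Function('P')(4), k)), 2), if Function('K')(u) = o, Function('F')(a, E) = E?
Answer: 100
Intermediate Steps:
k = -7
o = 18 (o = Mul(-2, Add(Add(-3, -2), -4)) = Mul(-2, Add(-5, -4)) = Mul(-2, -9) = 18)
Function('K')(u) = 18
Pow(Add(Function('K')(-3), Add(Function('P')(4), k)), 2) = Pow(Add(18, Add(-1, -7)), 2) = Pow(Add(18, -8), 2) = Pow(10, 2) = 100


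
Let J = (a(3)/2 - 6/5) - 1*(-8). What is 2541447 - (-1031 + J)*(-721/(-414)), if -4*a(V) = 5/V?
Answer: 126347718769/49680 ≈ 2.5432e+6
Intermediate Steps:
a(V) = -5/(4*V)
J = 791/120 (J = (-5/4/3/2 - 6/5) - 1*(-8) = (-5/4*⅓*(½) - 6*⅕) + 8 = (-5/12*½ - 6/5) + 8 = (-5/24 - 6/5) + 8 = -169/120 + 8 = 791/120 ≈ 6.5917)
2541447 - (-1031 + J)*(-721/(-414)) = 2541447 - (-1031 + 791/120)*(-721/(-414)) = 2541447 - (-122929)*(-721*(-1/414))/120 = 2541447 - (-122929)*721/(120*414) = 2541447 - 1*(-88631809/49680) = 2541447 + 88631809/49680 = 126347718769/49680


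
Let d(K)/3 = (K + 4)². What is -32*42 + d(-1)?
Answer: -1317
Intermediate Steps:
d(K) = 3*(4 + K)² (d(K) = 3*(K + 4)² = 3*(4 + K)²)
-32*42 + d(-1) = -32*42 + 3*(4 - 1)² = -1344 + 3*3² = -1344 + 3*9 = -1344 + 27 = -1317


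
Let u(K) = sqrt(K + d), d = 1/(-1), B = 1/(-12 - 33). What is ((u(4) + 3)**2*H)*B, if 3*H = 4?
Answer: -16/45 - 8*sqrt(3)/45 ≈ -0.66348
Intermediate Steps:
H = 4/3 (H = (1/3)*4 = 4/3 ≈ 1.3333)
B = -1/45 (B = 1/(-45) = -1/45 ≈ -0.022222)
d = -1 (d = 1*(-1) = -1)
u(K) = sqrt(-1 + K) (u(K) = sqrt(K - 1) = sqrt(-1 + K))
((u(4) + 3)**2*H)*B = ((sqrt(-1 + 4) + 3)**2*(4/3))*(-1/45) = ((sqrt(3) + 3)**2*(4/3))*(-1/45) = ((3 + sqrt(3))**2*(4/3))*(-1/45) = (4*(3 + sqrt(3))**2/3)*(-1/45) = -4*(3 + sqrt(3))**2/135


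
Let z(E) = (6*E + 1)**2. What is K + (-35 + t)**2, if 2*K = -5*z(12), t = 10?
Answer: -25395/2 ≈ -12698.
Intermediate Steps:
z(E) = (1 + 6*E)**2
K = -26645/2 (K = (-5*(1 + 6*12)**2)/2 = (-5*(1 + 72)**2)/2 = (-5*73**2)/2 = (-5*5329)/2 = (1/2)*(-26645) = -26645/2 ≈ -13323.)
K + (-35 + t)**2 = -26645/2 + (-35 + 10)**2 = -26645/2 + (-25)**2 = -26645/2 + 625 = -25395/2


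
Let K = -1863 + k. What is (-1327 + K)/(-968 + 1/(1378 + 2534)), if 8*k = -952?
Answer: 12944808/3786815 ≈ 3.4184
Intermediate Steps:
k = -119 (k = (⅛)*(-952) = -119)
K = -1982 (K = -1863 - 119 = -1982)
(-1327 + K)/(-968 + 1/(1378 + 2534)) = (-1327 - 1982)/(-968 + 1/(1378 + 2534)) = -3309/(-968 + 1/3912) = -3309/(-3786815/3912) = -3309*(-3912/3786815) = 12944808/3786815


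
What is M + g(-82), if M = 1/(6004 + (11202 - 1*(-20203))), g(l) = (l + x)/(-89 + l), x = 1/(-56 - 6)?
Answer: 21137263/44067802 ≈ 0.47965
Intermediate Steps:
x = -1/62 (x = 1/(-62) = -1/62 ≈ -0.016129)
g(l) = (-1/62 + l)/(-89 + l) (g(l) = (l - 1/62)/(-89 + l) = (-1/62 + l)/(-89 + l))
M = 1/37409 (M = 1/(6004 + (11202 + 20203)) = 1/(6004 + 31405) = 1/37409 ≈ 2.6732e-5)
M + g(-82) = 1/37409 + (-1/62 - 82)/(-89 - 82) = 1/37409 - 5085/62/(-171) = 1/37409 - 1/171*(-5085/62) = 1/37409 + 565/1178 = 21137263/44067802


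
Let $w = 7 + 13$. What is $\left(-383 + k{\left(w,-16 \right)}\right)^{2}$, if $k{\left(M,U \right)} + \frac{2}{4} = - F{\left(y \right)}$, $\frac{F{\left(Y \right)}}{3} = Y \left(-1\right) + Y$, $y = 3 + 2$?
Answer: $\frac{588289}{4} \approx 1.4707 \cdot 10^{5}$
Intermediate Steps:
$y = 5$
$F{\left(Y \right)} = 0$ ($F{\left(Y \right)} = 3 \left(Y \left(-1\right) + Y\right) = 3 \left(- Y + Y\right) = 3 \cdot 0 = 0$)
$w = 20$
$k{\left(M,U \right)} = - \frac{1}{2}$ ($k{\left(M,U \right)} = - \frac{1}{2} - 0 = - \frac{1}{2} + 0 = - \frac{1}{2}$)
$\left(-383 + k{\left(w,-16 \right)}\right)^{2} = \left(-383 - \frac{1}{2}\right)^{2} = \left(- \frac{767}{2}\right)^{2} = \frac{588289}{4}$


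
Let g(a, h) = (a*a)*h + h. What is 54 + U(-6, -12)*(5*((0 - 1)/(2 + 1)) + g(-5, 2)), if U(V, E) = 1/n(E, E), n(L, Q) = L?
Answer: 1793/36 ≈ 49.806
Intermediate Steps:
g(a, h) = h + h*a² (g(a, h) = a²*h + h = h*a² + h = h + h*a²)
U(V, E) = 1/E
54 + U(-6, -12)*(5*((0 - 1)/(2 + 1)) + g(-5, 2)) = 54 + (5*((0 - 1)/(2 + 1)) + 2*(1 + (-5)²))/(-12) = 54 - (5*(-1/3) + 2*(1 + 25))/12 = 54 - (5*(-1*⅓) + 2*26)/12 = 54 - (5*(-⅓) + 52)/12 = 54 - (-5/3 + 52)/12 = 54 - 1/12*151/3 = 54 - 151/36 = 1793/36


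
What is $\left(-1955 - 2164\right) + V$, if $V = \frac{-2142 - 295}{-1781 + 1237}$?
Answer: $- \frac{2238299}{544} \approx -4114.5$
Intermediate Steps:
$V = \frac{2437}{544}$ ($V = - \frac{2437}{-544} = \left(-2437\right) \left(- \frac{1}{544}\right) = \frac{2437}{544} \approx 4.4798$)
$\left(-1955 - 2164\right) + V = \left(-1955 - 2164\right) + \frac{2437}{544} = -4119 + \frac{2437}{544} = - \frac{2238299}{544}$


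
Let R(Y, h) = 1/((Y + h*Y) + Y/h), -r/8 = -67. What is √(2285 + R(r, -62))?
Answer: √587176245824649/506922 ≈ 47.802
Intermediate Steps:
r = 536 (r = -8*(-67) = 536)
R(Y, h) = 1/(Y + Y*h + Y/h) (R(Y, h) = 1/((Y + Y*h) + Y/h) = 1/(Y + Y*h + Y/h))
√(2285 + R(r, -62)) = √(2285 - 62/(536*(1 - 62 + (-62)²))) = √(2285 - 62*1/536/(1 - 62 + 3844)) = √(2285 - 62*1/536/3783) = √(2285 - 62*1/536*1/3783) = √(2285 - 31/1013844) = √(2316633509/1013844) = √587176245824649/506922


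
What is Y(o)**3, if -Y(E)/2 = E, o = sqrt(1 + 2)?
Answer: -24*sqrt(3) ≈ -41.569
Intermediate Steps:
o = sqrt(3) ≈ 1.7320
Y(E) = -2*E
Y(o)**3 = (-2*sqrt(3))**3 = -24*sqrt(3)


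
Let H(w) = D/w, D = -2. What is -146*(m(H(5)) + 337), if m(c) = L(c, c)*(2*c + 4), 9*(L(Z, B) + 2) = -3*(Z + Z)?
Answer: -3629414/75 ≈ -48392.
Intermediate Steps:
H(w) = -2/w
L(Z, B) = -2 - 2*Z/3 (L(Z, B) = -2 + (-3*(Z + Z))/9 = -2 + (-6*Z)/9 = -2 - 2*Z/3)
m(c) = (-2 - 2*c/3)*(4 + 2*c) (m(c) = (-2 - 2*c/3)*(2*c + 4) = (-2 - 2*c/3)*(4 + 2*c))
-146*(m(H(5)) + 337) = -146*(-4*(2 - 2/5)*(3 - 2/5)/3 + 337) = -146*(-4*(2 - 2*⅕)*(3 - 2*⅕)/3 + 337) = -146*(-4*(2 - ⅖)*(3 - ⅖)/3 + 337) = -146*(-4/3*8/5*13/5 + 337) = -146*(-416/75 + 337) = -146*24859/75 = -3629414/75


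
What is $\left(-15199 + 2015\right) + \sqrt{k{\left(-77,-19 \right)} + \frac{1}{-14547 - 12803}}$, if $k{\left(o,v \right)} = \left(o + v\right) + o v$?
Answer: $-13184 + \frac{3 \sqrt{4544652134}}{5470} \approx -13147.0$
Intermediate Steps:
$k{\left(o,v \right)} = o + v + o v$
$\left(-15199 + 2015\right) + \sqrt{k{\left(-77,-19 \right)} + \frac{1}{-14547 - 12803}} = \left(-15199 + 2015\right) + \sqrt{\left(-77 - 19 - -1463\right) + \frac{1}{-14547 - 12803}} = -13184 + \sqrt{\left(-77 - 19 + 1463\right) + \frac{1}{-27350}} = -13184 + \sqrt{1367 - \frac{1}{27350}} = -13184 + \sqrt{\frac{37387449}{27350}} = -13184 + \frac{3 \sqrt{4544652134}}{5470}$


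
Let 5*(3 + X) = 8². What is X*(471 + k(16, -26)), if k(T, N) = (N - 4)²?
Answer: 67179/5 ≈ 13436.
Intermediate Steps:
X = 49/5 (X = -3 + (⅕)*8² = -3 + (⅕)*64 = -3 + 64/5 = 49/5 ≈ 9.8000)
k(T, N) = (-4 + N)²
X*(471 + k(16, -26)) = 49*(471 + (-4 - 26)²)/5 = 49*(471 + (-30)²)/5 = 49*(471 + 900)/5 = (49/5)*1371 = 67179/5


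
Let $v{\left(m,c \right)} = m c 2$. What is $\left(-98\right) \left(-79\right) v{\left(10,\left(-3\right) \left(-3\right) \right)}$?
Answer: $1393560$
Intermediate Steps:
$v{\left(m,c \right)} = 2 c m$ ($v{\left(m,c \right)} = c m 2 = 2 c m$)
$\left(-98\right) \left(-79\right) v{\left(10,\left(-3\right) \left(-3\right) \right)} = \left(-98\right) \left(-79\right) 2 \left(\left(-3\right) \left(-3\right)\right) 10 = 7742 \cdot 2 \cdot 9 \cdot 10 = 7742 \cdot 180 = 1393560$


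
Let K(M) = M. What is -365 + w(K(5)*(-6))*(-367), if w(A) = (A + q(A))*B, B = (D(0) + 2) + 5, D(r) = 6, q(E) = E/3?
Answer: 190475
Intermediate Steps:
q(E) = E/3 (q(E) = E*(1/3) = E/3)
B = 13 (B = (6 + 2) + 5 = 8 + 5 = 13)
w(A) = 52*A/3 (w(A) = (A + A/3)*13 = (4*A/3)*13 = 52*A/3)
-365 + w(K(5)*(-6))*(-367) = -365 + (52*(5*(-6))/3)*(-367) = -365 + ((52/3)*(-30))*(-367) = -365 - 520*(-367) = -365 + 190840 = 190475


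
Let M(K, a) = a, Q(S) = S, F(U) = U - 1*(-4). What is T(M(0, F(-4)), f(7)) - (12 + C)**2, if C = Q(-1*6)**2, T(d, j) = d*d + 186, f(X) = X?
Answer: -2118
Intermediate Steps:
F(U) = 4 + U (F(U) = U + 4 = 4 + U)
T(d, j) = 186 + d**2 (T(d, j) = d**2 + 186 = 186 + d**2)
C = 36 (C = (-1*6)**2 = (-6)**2 = 36)
T(M(0, F(-4)), f(7)) - (12 + C)**2 = (186 + (4 - 4)**2) - (12 + 36)**2 = (186 + 0**2) - 1*48**2 = (186 + 0) - 1*2304 = 186 - 2304 = -2118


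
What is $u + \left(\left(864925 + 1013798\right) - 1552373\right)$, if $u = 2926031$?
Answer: $3252381$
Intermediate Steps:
$u + \left(\left(864925 + 1013798\right) - 1552373\right) = 2926031 + \left(\left(864925 + 1013798\right) - 1552373\right) = 2926031 + \left(1878723 - 1552373\right) = 2926031 + 326350 = 3252381$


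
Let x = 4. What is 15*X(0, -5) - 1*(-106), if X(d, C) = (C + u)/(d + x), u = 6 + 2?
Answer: 469/4 ≈ 117.25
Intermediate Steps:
u = 8
X(d, C) = (8 + C)/(4 + d) (X(d, C) = (C + 8)/(d + 4) = (8 + C)/(4 + d))
15*X(0, -5) - 1*(-106) = 15*((8 - 5)/(4 + 0)) - 1*(-106) = 15*(3/4) + 106 = 15*((¼)*3) + 106 = 15*(¾) + 106 = 45/4 + 106 = 469/4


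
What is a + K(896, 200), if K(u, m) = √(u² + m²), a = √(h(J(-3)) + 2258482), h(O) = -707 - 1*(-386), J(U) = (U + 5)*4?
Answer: √2258161 + 8*√13169 ≈ 2420.8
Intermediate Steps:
J(U) = 20 + 4*U (J(U) = (5 + U)*4 = 20 + 4*U)
h(O) = -321 (h(O) = -707 + 386 = -321)
a = √2258161 (a = √(-321 + 2258482) = √2258161 ≈ 1502.7)
K(u, m) = √(m² + u²)
a + K(896, 200) = √2258161 + √(200² + 896²) = √2258161 + √(40000 + 802816) = √2258161 + √842816 = √2258161 + 8*√13169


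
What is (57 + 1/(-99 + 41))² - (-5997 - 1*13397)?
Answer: 76164441/3364 ≈ 22641.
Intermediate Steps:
(57 + 1/(-99 + 41))² - (-5997 - 1*13397) = (57 + 1/(-58))² - (-5997 - 13397) = (57 - 1/58)² - 1*(-19394) = (3305/58)² + 19394 = 10923025/3364 + 19394 = 76164441/3364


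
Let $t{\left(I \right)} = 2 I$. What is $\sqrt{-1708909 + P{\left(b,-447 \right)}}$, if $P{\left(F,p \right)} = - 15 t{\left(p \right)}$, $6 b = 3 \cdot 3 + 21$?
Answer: $i \sqrt{1695499} \approx 1302.1 i$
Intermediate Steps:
$b = 5$ ($b = \frac{3 \cdot 3 + 21}{6} = \frac{9 + 21}{6} = \frac{1}{6} \cdot 30 = 5$)
$P{\left(F,p \right)} = - 30 p$ ($P{\left(F,p \right)} = - 15 \cdot 2 p = - 30 p$)
$\sqrt{-1708909 + P{\left(b,-447 \right)}} = \sqrt{-1708909 - -13410} = \sqrt{-1708909 + 13410} = \sqrt{-1695499} = i \sqrt{1695499}$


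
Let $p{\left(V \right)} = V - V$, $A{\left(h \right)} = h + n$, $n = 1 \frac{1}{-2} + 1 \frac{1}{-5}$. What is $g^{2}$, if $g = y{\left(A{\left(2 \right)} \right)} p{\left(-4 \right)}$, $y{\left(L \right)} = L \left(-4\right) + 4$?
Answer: $0$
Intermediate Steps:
$n = - \frac{7}{10}$ ($n = 1 \left(- \frac{1}{2}\right) + 1 \left(- \frac{1}{5}\right) = - \frac{1}{2} - \frac{1}{5} = - \frac{7}{10} \approx -0.7$)
$A{\left(h \right)} = - \frac{7}{10} + h$ ($A{\left(h \right)} = h - \frac{7}{10} = - \frac{7}{10} + h$)
$p{\left(V \right)} = 0$
$y{\left(L \right)} = 4 - 4 L$ ($y{\left(L \right)} = - 4 L + 4 = 4 - 4 L$)
$g = 0$ ($g = \left(4 - 4 \left(- \frac{7}{10} + 2\right)\right) 0 = \left(4 - \frac{26}{5}\right) 0 = \left(- \frac{6}{5}\right) 0 = 0$)
$g^{2} = 0^{2} = 0$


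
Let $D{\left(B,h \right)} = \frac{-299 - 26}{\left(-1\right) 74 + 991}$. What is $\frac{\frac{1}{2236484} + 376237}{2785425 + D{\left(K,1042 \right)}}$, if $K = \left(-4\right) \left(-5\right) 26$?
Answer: $\frac{771607844160153}{5712504367849600} \approx 0.13507$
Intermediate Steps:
$K = 520$ ($K = 20 \cdot 26 = 520$)
$D{\left(B,h \right)} = - \frac{325}{917}$ ($D{\left(B,h \right)} = - \frac{325}{-74 + 991} = - \frac{325}{917}$)
$\frac{\frac{1}{2236484} + 376237}{2785425 + D{\left(K,1042 \right)}} = \frac{\frac{1}{2236484} + 376237}{2785425 - \frac{325}{917}} = \frac{\frac{1}{2236484} + 376237}{\frac{2554234400}{917}} = \frac{841448030709}{2236484} \cdot \frac{917}{2554234400} = \frac{771607844160153}{5712504367849600}$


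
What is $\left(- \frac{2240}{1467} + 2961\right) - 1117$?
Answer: $\frac{2702908}{1467} \approx 1842.5$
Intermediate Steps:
$\left(- \frac{2240}{1467} + 2961\right) - 1117 = \frac{4341547}{1467} - 1117 = \frac{2702908}{1467}$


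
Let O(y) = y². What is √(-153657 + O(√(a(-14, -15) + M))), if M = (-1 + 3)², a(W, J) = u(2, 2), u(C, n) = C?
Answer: I*√153651 ≈ 391.98*I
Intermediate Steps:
a(W, J) = 2
M = 4 (M = 2² = 4)
√(-153657 + O(√(a(-14, -15) + M))) = √(-153657 + (√(2 + 4))²) = √(-153657 + (√6)²) = √(-153657 + 6) = √(-153651) = I*√153651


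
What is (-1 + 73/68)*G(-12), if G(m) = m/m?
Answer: 5/68 ≈ 0.073529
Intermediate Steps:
G(m) = 1
(-1 + 73/68)*G(-12) = (-1 + 73/68)*1 = (5/68)*1 = 5/68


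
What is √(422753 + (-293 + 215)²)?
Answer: √428837 ≈ 654.86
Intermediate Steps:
√(422753 + (-293 + 215)²) = √(422753 + (-78)²) = √(422753 + 6084) = √428837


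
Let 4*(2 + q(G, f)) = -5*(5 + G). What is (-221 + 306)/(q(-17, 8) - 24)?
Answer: -85/11 ≈ -7.7273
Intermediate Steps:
q(G, f) = -33/4 - 5*G/4 (q(G, f) = -2 + (-5*(5 + G))/4 = -2 + (-25 - 5*G)/4 = -2 + (-25/4 - 5*G/4) = -33/4 - 5*G/4)
(-221 + 306)/(q(-17, 8) - 24) = (-221 + 306)/((-33/4 - 5/4*(-17)) - 24) = 85/((-33/4 + 85/4) - 24) = 85/(13 - 24) = 85/(-11) = 85*(-1/11) = -85/11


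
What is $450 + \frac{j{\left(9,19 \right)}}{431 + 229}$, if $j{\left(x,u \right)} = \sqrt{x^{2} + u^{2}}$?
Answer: $450 + \frac{\sqrt{442}}{660} \approx 450.03$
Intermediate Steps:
$j{\left(x,u \right)} = \sqrt{u^{2} + x^{2}}$
$450 + \frac{j{\left(9,19 \right)}}{431 + 229} = 450 + \frac{\sqrt{19^{2} + 9^{2}}}{431 + 229} = 450 + \frac{\sqrt{361 + 81}}{660} = 450 + \sqrt{442} \cdot \frac{1}{660} = 450 + \frac{\sqrt{442}}{660}$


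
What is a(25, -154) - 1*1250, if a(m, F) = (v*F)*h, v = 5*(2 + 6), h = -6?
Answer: 35710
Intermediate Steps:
v = 40 (v = 5*8 = 40)
a(m, F) = -240*F (a(m, F) = (40*F)*(-6) = -240*F)
a(25, -154) - 1*1250 = -240*(-154) - 1*1250 = 36960 - 1250 = 35710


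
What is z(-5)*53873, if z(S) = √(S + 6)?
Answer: 53873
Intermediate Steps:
z(S) = √(6 + S)
z(-5)*53873 = √(6 - 5)*53873 = √1*53873 = 1*53873 = 53873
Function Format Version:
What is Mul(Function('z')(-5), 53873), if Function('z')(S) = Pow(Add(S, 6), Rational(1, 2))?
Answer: 53873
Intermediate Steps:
Function('z')(S) = Pow(Add(6, S), Rational(1, 2))
Mul(Function('z')(-5), 53873) = Mul(Pow(Add(6, -5), Rational(1, 2)), 53873) = Mul(Pow(1, Rational(1, 2)), 53873) = Mul(1, 53873) = 53873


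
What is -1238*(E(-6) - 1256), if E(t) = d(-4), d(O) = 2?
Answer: 1552452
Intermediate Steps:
E(t) = 2
-1238*(E(-6) - 1256) = -1238*(2 - 1256) = -1238*(-1254) = 1552452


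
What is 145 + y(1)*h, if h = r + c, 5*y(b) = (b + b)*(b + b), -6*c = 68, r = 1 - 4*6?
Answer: 1763/15 ≈ 117.53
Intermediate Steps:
r = -23 (r = 1 - 24 = -23)
c = -34/3 (c = -⅙*68 = -34/3 ≈ -11.333)
y(b) = 4*b²/5 (y(b) = ((b + b)*(b + b))/5 = ((2*b)*(2*b))/5 = (4*b²)/5 = 4*b²/5)
h = -103/3 (h = -23 - 34/3 = -103/3 ≈ -34.333)
145 + y(1)*h = 145 + ((⅘)*1²)*(-103/3) = 145 + ((⅘)*1)*(-103/3) = 145 + (⅘)*(-103/3) = 145 - 412/15 = 1763/15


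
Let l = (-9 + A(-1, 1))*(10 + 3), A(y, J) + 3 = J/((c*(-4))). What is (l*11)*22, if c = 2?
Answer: -152581/4 ≈ -38145.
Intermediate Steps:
A(y, J) = -3 - J/8 (A(y, J) = -3 + J/((2*(-4))) = -3 + J/(-8) = -3 + J*(-⅛) = -3 - J/8)
l = -1261/8 (l = (-9 + (-3 - ⅛*1))*(10 + 3) = (-9 + (-3 - ⅛))*13 = (-9 - 25/8)*13 = -97/8*13 = -1261/8 ≈ -157.63)
(l*11)*22 = -1261/8*11*22 = -13871/8*22 = -152581/4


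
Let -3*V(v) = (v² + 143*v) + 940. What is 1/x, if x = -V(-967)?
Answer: 1/265916 ≈ 3.7606e-6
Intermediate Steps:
V(v) = -940/3 - 143*v/3 - v²/3 (V(v) = -((v² + 143*v) + 940)/3 = -(940 + v² + 143*v)/3 = -940/3 - 143*v/3 - v²/3)
x = 265916 (x = -(-940/3 - 143/3*(-967) - ⅓*(-967)²) = -(-940/3 + 138281/3 - ⅓*935089) = -(-940/3 + 138281/3 - 935089/3) = -1*(-265916) = 265916)
1/x = 1/265916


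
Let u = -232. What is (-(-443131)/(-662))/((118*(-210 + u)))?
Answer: 34087/2655944 ≈ 0.012834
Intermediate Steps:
(-(-443131)/(-662))/((118*(-210 + u))) = (-(-443131)/(-662))/((118*(-210 - 232))) = (-(-443131)*(-1)/662)/((118*(-442))) = -383*1157/662/(-52156) = -443131/662*(-1/52156) = 34087/2655944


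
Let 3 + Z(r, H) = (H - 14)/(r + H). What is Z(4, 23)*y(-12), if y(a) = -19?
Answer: 152/3 ≈ 50.667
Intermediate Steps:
Z(r, H) = -3 + (-14 + H)/(H + r) (Z(r, H) = -3 + (H - 14)/(r + H) = -3 + (-14 + H)/(H + r))
Z(4, 23)*y(-12) = ((-14 - 3*4 - 2*23)/(23 + 4))*(-19) = ((-14 - 12 - 46)/27)*(-19) = ((1/27)*(-72))*(-19) = -8/3*(-19) = 152/3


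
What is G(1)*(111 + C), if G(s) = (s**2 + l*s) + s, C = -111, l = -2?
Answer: 0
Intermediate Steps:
G(s) = s**2 - s (G(s) = (s**2 - 2*s) + s = s**2 - s)
G(1)*(111 + C) = (1*(-1 + 1))*(111 - 111) = (1*0)*0 = 0*0 = 0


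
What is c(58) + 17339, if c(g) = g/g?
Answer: 17340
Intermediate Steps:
c(g) = 1
c(58) + 17339 = 1 + 17339 = 17340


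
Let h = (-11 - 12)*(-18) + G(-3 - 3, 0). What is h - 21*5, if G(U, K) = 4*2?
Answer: 317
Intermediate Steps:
G(U, K) = 8
h = 422 (h = (-11 - 12)*(-18) + 8 = -23*(-18) + 8 = 414 + 8 = 422)
h - 21*5 = 422 - 21*5 = 422 - 105 = 317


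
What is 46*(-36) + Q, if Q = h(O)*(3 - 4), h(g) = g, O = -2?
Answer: -1654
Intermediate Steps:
Q = 2 (Q = -2*(3 - 4) = -2*(-1) = 2)
46*(-36) + Q = 46*(-36) + 2 = -1656 + 2 = -1654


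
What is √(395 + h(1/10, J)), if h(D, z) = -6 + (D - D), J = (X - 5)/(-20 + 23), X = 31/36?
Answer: √389 ≈ 19.723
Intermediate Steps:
X = 31/36 (X = 31*(1/36) = 31/36 ≈ 0.86111)
J = -149/108 (J = (31/36 - 5)/(-20 + 23) = -149/36/3 = -149/36*⅓ = -149/108 ≈ -1.3796)
h(D, z) = -6 (h(D, z) = -6 + 0 = -6)
√(395 + h(1/10, J)) = √(395 - 6) = √389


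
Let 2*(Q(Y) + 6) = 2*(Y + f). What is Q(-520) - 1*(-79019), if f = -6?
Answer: 78487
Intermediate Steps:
Q(Y) = -12 + Y (Q(Y) = -6 + (2*(Y - 6))/2 = -6 + (2*(-6 + Y))/2 = -6 + (-12 + 2*Y)/2 = -6 + (-6 + Y) = -12 + Y)
Q(-520) - 1*(-79019) = (-12 - 520) - 1*(-79019) = -532 + 79019 = 78487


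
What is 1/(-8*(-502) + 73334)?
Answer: 1/77350 ≈ 1.2928e-5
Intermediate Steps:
1/(-8*(-502) + 73334) = 1/(4016 + 73334) = 1/77350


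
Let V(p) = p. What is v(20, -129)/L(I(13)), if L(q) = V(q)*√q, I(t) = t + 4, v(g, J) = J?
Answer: -129*√17/289 ≈ -1.8404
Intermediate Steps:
I(t) = 4 + t
L(q) = q^(3/2) (L(q) = q*√q = q^(3/2))
v(20, -129)/L(I(13)) = -129/(4 + 13)^(3/2) = -129*√17/289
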